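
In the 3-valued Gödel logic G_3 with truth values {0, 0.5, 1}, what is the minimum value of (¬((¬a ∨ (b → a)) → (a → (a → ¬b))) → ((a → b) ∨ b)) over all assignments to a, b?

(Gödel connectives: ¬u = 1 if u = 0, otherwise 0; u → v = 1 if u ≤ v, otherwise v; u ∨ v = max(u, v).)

The minimum is attained at a = 1, b = 0.5:
  ¬a: Gödel ¬ of 1 = 0 (operand ≠ 0)
  (b → a): 0.5 ≤ 1, so result = 1
  (¬a ∨ (b → a)) = max(0, 1) = 1
  ¬b: Gödel ¬ of 0.5 = 0 (operand ≠ 0)
  (a → ¬b): 1 > 0, so result = 0
  (a → (a → ¬b)): 1 > 0, so result = 0
  ((¬a ∨ (b → a)) → (a → (a → ¬b))): 1 > 0, so result = 0
  ¬((¬a ∨ (b → a)) → (a → (a → ¬b))): Gödel ¬ of 0 = 1 (operand is 0)
  (a → b): 1 > 0.5, so result = 0.5
  ((a → b) ∨ b) = max(0.5, 0.5) = 0.5
  (¬((¬a ∨ (b → a)) → (a → (a → ¬b))) → ((a → b) ∨ b)): 1 > 0.5, so result = 0.5
Checking all 9 assignments confirms none give a value below 0.50.

0.50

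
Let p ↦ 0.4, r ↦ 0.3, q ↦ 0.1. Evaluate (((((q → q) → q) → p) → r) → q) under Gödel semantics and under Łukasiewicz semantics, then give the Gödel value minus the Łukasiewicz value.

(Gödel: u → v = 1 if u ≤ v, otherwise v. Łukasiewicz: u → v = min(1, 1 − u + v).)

Gödel evaluation:
  (q → q): 0.1 ≤ 0.1, so result = 1
  ((q → q) → q): 1 > 0.1, so result = 0.1
  (((q → q) → q) → p): 0.1 ≤ 0.4, so result = 1
  ((((q → q) → q) → p) → r): 1 > 0.3, so result = 0.3
  (((((q → q) → q) → p) → r) → q): 0.3 > 0.1, so result = 0.1
  Gödel value = 0.1
Łukasiewicz evaluation:
  (q → q): min(1, 1 − 0.1 + 0.1) = 1
  ((q → q) → q): min(1, 1 − 1 + 0.1) = 0.1
  (((q → q) → q) → p): min(1, 1 − 0.1 + 0.4) = 1
  ((((q → q) → q) → p) → r): min(1, 1 − 1 + 0.3) = 0.3
  (((((q → q) → q) → p) → r) → q): min(1, 1 − 0.3 + 0.1) = 0.8
  Łukasiewicz value = 0.8
Difference: 0.1 − 0.8 = -0.70

-0.70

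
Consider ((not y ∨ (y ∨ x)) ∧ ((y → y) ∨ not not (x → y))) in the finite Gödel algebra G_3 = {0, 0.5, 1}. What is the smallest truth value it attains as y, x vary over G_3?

0.50

The minimum is attained at y = 0.5, x = 0:
  not y: Gödel ¬ of 0.5 = 0 (operand ≠ 0)
  (y ∨ x) = max(0.5, 0) = 0.5
  (not y ∨ (y ∨ x)) = max(0, 0.5) = 0.5
  (y → y): 0.5 ≤ 0.5, so result = 1
  (x → y): 0 ≤ 0.5, so result = 1
  not (x → y): Gödel ¬ of 1 = 0 (operand ≠ 0)
  not not (x → y): Gödel ¬ of 0 = 1 (operand is 0)
  ((y → y) ∨ not not (x → y)) = max(1, 1) = 1
  ((not y ∨ (y ∨ x)) ∧ ((y → y) ∨ not not (x → y))) = min(0.5, 1) = 0.5
Checking all 9 assignments confirms none give a value below 0.50.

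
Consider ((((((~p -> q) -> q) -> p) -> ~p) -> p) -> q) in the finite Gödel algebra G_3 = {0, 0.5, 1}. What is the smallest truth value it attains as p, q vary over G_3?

The minimum is attained at p = 0.5, q = 0:
  ~p: Gödel ¬ of 0.5 = 0 (operand ≠ 0)
  (~p -> q): 0 ≤ 0, so result = 1
  ((~p -> q) -> q): 1 > 0, so result = 0
  (((~p -> q) -> q) -> p): 0 ≤ 0.5, so result = 1
  ~p: Gödel ¬ of 0.5 = 0 (operand ≠ 0)
  ((((~p -> q) -> q) -> p) -> ~p): 1 > 0, so result = 0
  (((((~p -> q) -> q) -> p) -> ~p) -> p): 0 ≤ 0.5, so result = 1
  ((((((~p -> q) -> q) -> p) -> ~p) -> p) -> q): 1 > 0, so result = 0
Checking all 9 assignments confirms none give a value below 0.00.

0.00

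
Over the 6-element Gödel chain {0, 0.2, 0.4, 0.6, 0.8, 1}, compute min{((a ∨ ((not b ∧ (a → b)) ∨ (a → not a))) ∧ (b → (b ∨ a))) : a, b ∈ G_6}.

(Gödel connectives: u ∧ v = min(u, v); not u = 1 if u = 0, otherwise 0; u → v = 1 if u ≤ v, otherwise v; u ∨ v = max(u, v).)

0.20

The minimum is attained at a = 0.2, b = 0:
  not b: Gödel ¬ of 0 = 1 (operand is 0)
  (a → b): 0.2 > 0, so result = 0
  (not b ∧ (a → b)) = min(1, 0) = 0
  not a: Gödel ¬ of 0.2 = 0 (operand ≠ 0)
  (a → not a): 0.2 > 0, so result = 0
  ((not b ∧ (a → b)) ∨ (a → not a)) = max(0, 0) = 0
  (a ∨ ((not b ∧ (a → b)) ∨ (a → not a))) = max(0.2, 0) = 0.2
  (b ∨ a) = max(0, 0.2) = 0.2
  (b → (b ∨ a)): 0 ≤ 0.2, so result = 1
  ((a ∨ ((not b ∧ (a → b)) ∨ (a → not a))) ∧ (b → (b ∨ a))) = min(0.2, 1) = 0.2
Checking all 36 assignments confirms none give a value below 0.20.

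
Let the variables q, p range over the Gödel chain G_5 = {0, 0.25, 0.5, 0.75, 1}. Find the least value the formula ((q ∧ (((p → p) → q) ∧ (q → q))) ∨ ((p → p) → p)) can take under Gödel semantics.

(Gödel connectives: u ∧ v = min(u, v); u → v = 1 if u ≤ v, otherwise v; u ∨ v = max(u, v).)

The minimum is attained at q = 0, p = 0:
  (p → p): 0 ≤ 0, so result = 1
  ((p → p) → q): 1 > 0, so result = 0
  (q → q): 0 ≤ 0, so result = 1
  (((p → p) → q) ∧ (q → q)) = min(0, 1) = 0
  (q ∧ (((p → p) → q) ∧ (q → q))) = min(0, 0) = 0
  (p → p): 0 ≤ 0, so result = 1
  ((p → p) → p): 1 > 0, so result = 0
  ((q ∧ (((p → p) → q) ∧ (q → q))) ∨ ((p → p) → p)) = max(0, 0) = 0
Checking all 25 assignments confirms none give a value below 0.00.

0.00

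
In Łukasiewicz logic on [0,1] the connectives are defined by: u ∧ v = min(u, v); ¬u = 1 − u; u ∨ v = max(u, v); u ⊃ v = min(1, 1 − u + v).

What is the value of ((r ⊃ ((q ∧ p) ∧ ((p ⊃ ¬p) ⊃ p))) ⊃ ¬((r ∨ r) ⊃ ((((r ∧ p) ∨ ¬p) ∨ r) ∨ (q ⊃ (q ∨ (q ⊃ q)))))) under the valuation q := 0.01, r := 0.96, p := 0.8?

0.95

(q ∧ p) = min(0.01, 0.8) = 0.01
¬p: Łukasiewicz ¬ gives 1 − 0.8 = 0.2
(p ⊃ ¬p): min(1, 1 − 0.8 + 0.2) = 0.4
((p ⊃ ¬p) ⊃ p): min(1, 1 − 0.4 + 0.8) = 1
((q ∧ p) ∧ ((p ⊃ ¬p) ⊃ p)) = min(0.01, 1) = 0.01
(r ⊃ ((q ∧ p) ∧ ((p ⊃ ¬p) ⊃ p))): min(1, 1 − 0.96 + 0.01) = 0.05
(r ∨ r) = max(0.96, 0.96) = 0.96
(r ∧ p) = min(0.96, 0.8) = 0.8
¬p: Łukasiewicz ¬ gives 1 − 0.8 = 0.2
((r ∧ p) ∨ ¬p) = max(0.8, 0.2) = 0.8
(((r ∧ p) ∨ ¬p) ∨ r) = max(0.8, 0.96) = 0.96
(q ⊃ q): min(1, 1 − 0.01 + 0.01) = 1
(q ∨ (q ⊃ q)) = max(0.01, 1) = 1
(q ⊃ (q ∨ (q ⊃ q))): min(1, 1 − 0.01 + 1) = 1
((((r ∧ p) ∨ ¬p) ∨ r) ∨ (q ⊃ (q ∨ (q ⊃ q)))) = max(0.96, 1) = 1
((r ∨ r) ⊃ ((((r ∧ p) ∨ ¬p) ∨ r) ∨ (q ⊃ (q ∨ (q ⊃ q))))): min(1, 1 − 0.96 + 1) = 1
¬((r ∨ r) ⊃ ((((r ∧ p) ∨ ¬p) ∨ r) ∨ (q ⊃ (q ∨ (q ⊃ q))))): Łukasiewicz ¬ gives 1 − 1 = 0
((r ⊃ ((q ∧ p) ∧ ((p ⊃ ¬p) ⊃ p))) ⊃ ¬((r ∨ r) ⊃ ((((r ∧ p) ∨ ¬p) ∨ r) ∨ (q ⊃ (q ∨ (q ⊃ q)))))): min(1, 1 − 0.05 + 0) = 0.95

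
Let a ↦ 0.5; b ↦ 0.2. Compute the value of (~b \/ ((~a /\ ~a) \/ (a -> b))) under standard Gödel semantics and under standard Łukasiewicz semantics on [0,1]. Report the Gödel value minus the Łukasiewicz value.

Gödel evaluation:
  ~b: Gödel ¬ of 0.2 = 0 (operand ≠ 0)
  ~a: Gödel ¬ of 0.5 = 0 (operand ≠ 0)
  ~a: Gödel ¬ of 0.5 = 0 (operand ≠ 0)
  (~a /\ ~a) = min(0, 0) = 0
  (a -> b): 0.5 > 0.2, so result = 0.2
  ((~a /\ ~a) \/ (a -> b)) = max(0, 0.2) = 0.2
  (~b \/ ((~a /\ ~a) \/ (a -> b))) = max(0, 0.2) = 0.2
  Gödel value = 0.2
Łukasiewicz evaluation:
  ~b: Łukasiewicz ¬ gives 1 − 0.2 = 0.8
  ~a: Łukasiewicz ¬ gives 1 − 0.5 = 0.5
  ~a: Łukasiewicz ¬ gives 1 − 0.5 = 0.5
  (~a /\ ~a) = min(0.5, 0.5) = 0.5
  (a -> b): min(1, 1 − 0.5 + 0.2) = 0.7
  ((~a /\ ~a) \/ (a -> b)) = max(0.5, 0.7) = 0.7
  (~b \/ ((~a /\ ~a) \/ (a -> b))) = max(0.8, 0.7) = 0.8
  Łukasiewicz value = 0.8
Difference: 0.2 − 0.8 = -0.60

-0.60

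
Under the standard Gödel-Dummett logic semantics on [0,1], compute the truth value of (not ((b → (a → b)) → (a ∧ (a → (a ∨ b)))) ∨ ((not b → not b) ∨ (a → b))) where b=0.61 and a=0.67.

(a → b): 0.67 > 0.61, so result = 0.61
(b → (a → b)): 0.61 ≤ 0.61, so result = 1
(a ∨ b) = max(0.67, 0.61) = 0.67
(a → (a ∨ b)): 0.67 ≤ 0.67, so result = 1
(a ∧ (a → (a ∨ b))) = min(0.67, 1) = 0.67
((b → (a → b)) → (a ∧ (a → (a ∨ b)))): 1 > 0.67, so result = 0.67
not ((b → (a → b)) → (a ∧ (a → (a ∨ b)))): Gödel ¬ of 0.67 = 0 (operand ≠ 0)
not b: Gödel ¬ of 0.61 = 0 (operand ≠ 0)
not b: Gödel ¬ of 0.61 = 0 (operand ≠ 0)
(not b → not b): 0 ≤ 0, so result = 1
(a → b): 0.67 > 0.61, so result = 0.61
((not b → not b) ∨ (a → b)) = max(1, 0.61) = 1
(not ((b → (a → b)) → (a ∧ (a → (a ∨ b)))) ∨ ((not b → not b) ∨ (a → b))) = max(0, 1) = 1

1.00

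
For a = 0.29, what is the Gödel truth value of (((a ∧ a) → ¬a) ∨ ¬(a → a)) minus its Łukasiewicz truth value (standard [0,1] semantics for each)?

Gödel evaluation:
  (a ∧ a) = min(0.29, 0.29) = 0.29
  ¬a: Gödel ¬ of 0.29 = 0 (operand ≠ 0)
  ((a ∧ a) → ¬a): 0.29 > 0, so result = 0
  (a → a): 0.29 ≤ 0.29, so result = 1
  ¬(a → a): Gödel ¬ of 1 = 0 (operand ≠ 0)
  (((a ∧ a) → ¬a) ∨ ¬(a → a)) = max(0, 0) = 0
  Gödel value = 0
Łukasiewicz evaluation:
  (a ∧ a) = min(0.29, 0.29) = 0.29
  ¬a: Łukasiewicz ¬ gives 1 − 0.29 = 0.71
  ((a ∧ a) → ¬a): min(1, 1 − 0.29 + 0.71) = 1
  (a → a): min(1, 1 − 0.29 + 0.29) = 1
  ¬(a → a): Łukasiewicz ¬ gives 1 − 1 = 0
  (((a ∧ a) → ¬a) ∨ ¬(a → a)) = max(1, 0) = 1
  Łukasiewicz value = 1
Difference: 0 − 1 = -1.00

-1.00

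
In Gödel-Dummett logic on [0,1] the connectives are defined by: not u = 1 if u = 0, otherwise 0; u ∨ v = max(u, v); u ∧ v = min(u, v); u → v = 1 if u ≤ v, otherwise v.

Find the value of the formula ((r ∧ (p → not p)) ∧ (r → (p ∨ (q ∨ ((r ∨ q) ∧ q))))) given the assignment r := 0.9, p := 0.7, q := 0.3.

not p: Gödel ¬ of 0.7 = 0 (operand ≠ 0)
(p → not p): 0.7 > 0, so result = 0
(r ∧ (p → not p)) = min(0.9, 0) = 0
(r ∨ q) = max(0.9, 0.3) = 0.9
((r ∨ q) ∧ q) = min(0.9, 0.3) = 0.3
(q ∨ ((r ∨ q) ∧ q)) = max(0.3, 0.3) = 0.3
(p ∨ (q ∨ ((r ∨ q) ∧ q))) = max(0.7, 0.3) = 0.7
(r → (p ∨ (q ∨ ((r ∨ q) ∧ q)))): 0.9 > 0.7, so result = 0.7
((r ∧ (p → not p)) ∧ (r → (p ∨ (q ∨ ((r ∨ q) ∧ q))))) = min(0, 0.7) = 0

0.00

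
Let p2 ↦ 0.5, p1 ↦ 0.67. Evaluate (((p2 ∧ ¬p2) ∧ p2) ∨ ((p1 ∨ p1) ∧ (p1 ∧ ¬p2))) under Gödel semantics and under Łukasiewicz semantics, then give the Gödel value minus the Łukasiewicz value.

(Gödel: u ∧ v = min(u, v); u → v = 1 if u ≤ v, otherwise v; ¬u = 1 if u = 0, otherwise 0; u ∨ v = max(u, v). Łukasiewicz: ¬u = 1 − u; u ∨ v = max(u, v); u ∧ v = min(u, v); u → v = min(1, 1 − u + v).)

-0.50

Gödel evaluation:
  ¬p2: Gödel ¬ of 0.5 = 0 (operand ≠ 0)
  (p2 ∧ ¬p2) = min(0.5, 0) = 0
  ((p2 ∧ ¬p2) ∧ p2) = min(0, 0.5) = 0
  (p1 ∨ p1) = max(0.67, 0.67) = 0.67
  ¬p2: Gödel ¬ of 0.5 = 0 (operand ≠ 0)
  (p1 ∧ ¬p2) = min(0.67, 0) = 0
  ((p1 ∨ p1) ∧ (p1 ∧ ¬p2)) = min(0.67, 0) = 0
  (((p2 ∧ ¬p2) ∧ p2) ∨ ((p1 ∨ p1) ∧ (p1 ∧ ¬p2))) = max(0, 0) = 0
  Gödel value = 0
Łukasiewicz evaluation:
  ¬p2: Łukasiewicz ¬ gives 1 − 0.5 = 0.5
  (p2 ∧ ¬p2) = min(0.5, 0.5) = 0.5
  ((p2 ∧ ¬p2) ∧ p2) = min(0.5, 0.5) = 0.5
  (p1 ∨ p1) = max(0.67, 0.67) = 0.67
  ¬p2: Łukasiewicz ¬ gives 1 − 0.5 = 0.5
  (p1 ∧ ¬p2) = min(0.67, 0.5) = 0.5
  ((p1 ∨ p1) ∧ (p1 ∧ ¬p2)) = min(0.67, 0.5) = 0.5
  (((p2 ∧ ¬p2) ∧ p2) ∨ ((p1 ∨ p1) ∧ (p1 ∧ ¬p2))) = max(0.5, 0.5) = 0.5
  Łukasiewicz value = 0.5
Difference: 0 − 0.5 = -0.50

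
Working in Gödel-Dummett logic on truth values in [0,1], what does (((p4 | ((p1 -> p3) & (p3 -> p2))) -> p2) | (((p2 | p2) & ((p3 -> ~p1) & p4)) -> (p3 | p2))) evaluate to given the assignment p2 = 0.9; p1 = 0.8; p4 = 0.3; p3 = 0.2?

1.00

(p1 -> p3): 0.8 > 0.2, so result = 0.2
(p3 -> p2): 0.2 ≤ 0.9, so result = 1
((p1 -> p3) & (p3 -> p2)) = min(0.2, 1) = 0.2
(p4 | ((p1 -> p3) & (p3 -> p2))) = max(0.3, 0.2) = 0.3
((p4 | ((p1 -> p3) & (p3 -> p2))) -> p2): 0.3 ≤ 0.9, so result = 1
(p2 | p2) = max(0.9, 0.9) = 0.9
~p1: Gödel ¬ of 0.8 = 0 (operand ≠ 0)
(p3 -> ~p1): 0.2 > 0, so result = 0
((p3 -> ~p1) & p4) = min(0, 0.3) = 0
((p2 | p2) & ((p3 -> ~p1) & p4)) = min(0.9, 0) = 0
(p3 | p2) = max(0.2, 0.9) = 0.9
(((p2 | p2) & ((p3 -> ~p1) & p4)) -> (p3 | p2)): 0 ≤ 0.9, so result = 1
(((p4 | ((p1 -> p3) & (p3 -> p2))) -> p2) | (((p2 | p2) & ((p3 -> ~p1) & p4)) -> (p3 | p2))) = max(1, 1) = 1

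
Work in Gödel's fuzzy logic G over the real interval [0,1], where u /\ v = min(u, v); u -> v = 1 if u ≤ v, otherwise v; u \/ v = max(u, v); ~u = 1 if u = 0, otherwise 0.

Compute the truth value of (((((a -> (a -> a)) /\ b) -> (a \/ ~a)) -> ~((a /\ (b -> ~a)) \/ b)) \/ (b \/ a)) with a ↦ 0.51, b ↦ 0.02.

0.51

(a -> a): 0.51 ≤ 0.51, so result = 1
(a -> (a -> a)): 0.51 ≤ 1, so result = 1
((a -> (a -> a)) /\ b) = min(1, 0.02) = 0.02
~a: Gödel ¬ of 0.51 = 0 (operand ≠ 0)
(a \/ ~a) = max(0.51, 0) = 0.51
(((a -> (a -> a)) /\ b) -> (a \/ ~a)): 0.02 ≤ 0.51, so result = 1
~a: Gödel ¬ of 0.51 = 0 (operand ≠ 0)
(b -> ~a): 0.02 > 0, so result = 0
(a /\ (b -> ~a)) = min(0.51, 0) = 0
((a /\ (b -> ~a)) \/ b) = max(0, 0.02) = 0.02
~((a /\ (b -> ~a)) \/ b): Gödel ¬ of 0.02 = 0 (operand ≠ 0)
((((a -> (a -> a)) /\ b) -> (a \/ ~a)) -> ~((a /\ (b -> ~a)) \/ b)): 1 > 0, so result = 0
(b \/ a) = max(0.02, 0.51) = 0.51
(((((a -> (a -> a)) /\ b) -> (a \/ ~a)) -> ~((a /\ (b -> ~a)) \/ b)) \/ (b \/ a)) = max(0, 0.51) = 0.51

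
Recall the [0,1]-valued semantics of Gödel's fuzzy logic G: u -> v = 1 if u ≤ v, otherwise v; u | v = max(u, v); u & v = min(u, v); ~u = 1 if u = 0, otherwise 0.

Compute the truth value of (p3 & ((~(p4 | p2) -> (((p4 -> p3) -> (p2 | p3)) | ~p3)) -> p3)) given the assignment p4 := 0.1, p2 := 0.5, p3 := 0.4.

(p4 | p2) = max(0.1, 0.5) = 0.5
~(p4 | p2): Gödel ¬ of 0.5 = 0 (operand ≠ 0)
(p4 -> p3): 0.1 ≤ 0.4, so result = 1
(p2 | p3) = max(0.5, 0.4) = 0.5
((p4 -> p3) -> (p2 | p3)): 1 > 0.5, so result = 0.5
~p3: Gödel ¬ of 0.4 = 0 (operand ≠ 0)
(((p4 -> p3) -> (p2 | p3)) | ~p3) = max(0.5, 0) = 0.5
(~(p4 | p2) -> (((p4 -> p3) -> (p2 | p3)) | ~p3)): 0 ≤ 0.5, so result = 1
((~(p4 | p2) -> (((p4 -> p3) -> (p2 | p3)) | ~p3)) -> p3): 1 > 0.4, so result = 0.4
(p3 & ((~(p4 | p2) -> (((p4 -> p3) -> (p2 | p3)) | ~p3)) -> p3)) = min(0.4, 0.4) = 0.4

0.40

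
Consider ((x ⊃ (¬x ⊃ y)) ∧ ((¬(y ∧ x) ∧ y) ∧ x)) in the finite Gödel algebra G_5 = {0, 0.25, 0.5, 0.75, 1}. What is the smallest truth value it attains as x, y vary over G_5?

The minimum is attained at x = 0, y = 0:
  ¬x: Gödel ¬ of 0 = 1 (operand is 0)
  (¬x ⊃ y): 1 > 0, so result = 0
  (x ⊃ (¬x ⊃ y)): 0 ≤ 0, so result = 1
  (y ∧ x) = min(0, 0) = 0
  ¬(y ∧ x): Gödel ¬ of 0 = 1 (operand is 0)
  (¬(y ∧ x) ∧ y) = min(1, 0) = 0
  ((¬(y ∧ x) ∧ y) ∧ x) = min(0, 0) = 0
  ((x ⊃ (¬x ⊃ y)) ∧ ((¬(y ∧ x) ∧ y) ∧ x)) = min(1, 0) = 0
Checking all 25 assignments confirms none give a value below 0.00.

0.00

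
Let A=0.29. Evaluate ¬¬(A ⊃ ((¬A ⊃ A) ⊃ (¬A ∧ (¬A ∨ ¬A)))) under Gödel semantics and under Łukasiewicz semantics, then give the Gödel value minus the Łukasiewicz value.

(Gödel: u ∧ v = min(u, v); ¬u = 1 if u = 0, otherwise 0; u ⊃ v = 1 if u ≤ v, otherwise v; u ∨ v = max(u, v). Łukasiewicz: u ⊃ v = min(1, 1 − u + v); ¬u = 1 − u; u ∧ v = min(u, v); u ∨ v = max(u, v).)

-1.00

Gödel evaluation:
  ¬A: Gödel ¬ of 0.29 = 0 (operand ≠ 0)
  (¬A ⊃ A): 0 ≤ 0.29, so result = 1
  ¬A: Gödel ¬ of 0.29 = 0 (operand ≠ 0)
  ¬A: Gödel ¬ of 0.29 = 0 (operand ≠ 0)
  ¬A: Gödel ¬ of 0.29 = 0 (operand ≠ 0)
  (¬A ∨ ¬A) = max(0, 0) = 0
  (¬A ∧ (¬A ∨ ¬A)) = min(0, 0) = 0
  ((¬A ⊃ A) ⊃ (¬A ∧ (¬A ∨ ¬A))): 1 > 0, so result = 0
  (A ⊃ ((¬A ⊃ A) ⊃ (¬A ∧ (¬A ∨ ¬A)))): 0.29 > 0, so result = 0
  ¬(A ⊃ ((¬A ⊃ A) ⊃ (¬A ∧ (¬A ∨ ¬A)))): Gödel ¬ of 0 = 1 (operand is 0)
  ¬¬(A ⊃ ((¬A ⊃ A) ⊃ (¬A ∧ (¬A ∨ ¬A)))): Gödel ¬ of 1 = 0 (operand ≠ 0)
  Gödel value = 0
Łukasiewicz evaluation:
  ¬A: Łukasiewicz ¬ gives 1 − 0.29 = 0.71
  (¬A ⊃ A): min(1, 1 − 0.71 + 0.29) = 0.58
  ¬A: Łukasiewicz ¬ gives 1 − 0.29 = 0.71
  ¬A: Łukasiewicz ¬ gives 1 − 0.29 = 0.71
  ¬A: Łukasiewicz ¬ gives 1 − 0.29 = 0.71
  (¬A ∨ ¬A) = max(0.71, 0.71) = 0.71
  (¬A ∧ (¬A ∨ ¬A)) = min(0.71, 0.71) = 0.71
  ((¬A ⊃ A) ⊃ (¬A ∧ (¬A ∨ ¬A))): min(1, 1 − 0.58 + 0.71) = 1
  (A ⊃ ((¬A ⊃ A) ⊃ (¬A ∧ (¬A ∨ ¬A)))): min(1, 1 − 0.29 + 1) = 1
  ¬(A ⊃ ((¬A ⊃ A) ⊃ (¬A ∧ (¬A ∨ ¬A)))): Łukasiewicz ¬ gives 1 − 1 = 0
  ¬¬(A ⊃ ((¬A ⊃ A) ⊃ (¬A ∧ (¬A ∨ ¬A)))): Łukasiewicz ¬ gives 1 − 0 = 1
  Łukasiewicz value = 1
Difference: 0 − 1 = -1.00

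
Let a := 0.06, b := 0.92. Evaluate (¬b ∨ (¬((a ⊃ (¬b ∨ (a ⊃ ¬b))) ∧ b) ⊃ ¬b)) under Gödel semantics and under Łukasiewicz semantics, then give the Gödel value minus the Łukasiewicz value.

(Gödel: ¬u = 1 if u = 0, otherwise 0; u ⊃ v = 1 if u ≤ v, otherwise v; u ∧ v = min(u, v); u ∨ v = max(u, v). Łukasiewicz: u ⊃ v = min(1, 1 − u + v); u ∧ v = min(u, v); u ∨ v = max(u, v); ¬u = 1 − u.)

Gödel evaluation:
  ¬b: Gödel ¬ of 0.92 = 0 (operand ≠ 0)
  ¬b: Gödel ¬ of 0.92 = 0 (operand ≠ 0)
  ¬b: Gödel ¬ of 0.92 = 0 (operand ≠ 0)
  (a ⊃ ¬b): 0.06 > 0, so result = 0
  (¬b ∨ (a ⊃ ¬b)) = max(0, 0) = 0
  (a ⊃ (¬b ∨ (a ⊃ ¬b))): 0.06 > 0, so result = 0
  ((a ⊃ (¬b ∨ (a ⊃ ¬b))) ∧ b) = min(0, 0.92) = 0
  ¬((a ⊃ (¬b ∨ (a ⊃ ¬b))) ∧ b): Gödel ¬ of 0 = 1 (operand is 0)
  ¬b: Gödel ¬ of 0.92 = 0 (operand ≠ 0)
  (¬((a ⊃ (¬b ∨ (a ⊃ ¬b))) ∧ b) ⊃ ¬b): 1 > 0, so result = 0
  (¬b ∨ (¬((a ⊃ (¬b ∨ (a ⊃ ¬b))) ∧ b) ⊃ ¬b)) = max(0, 0) = 0
  Gödel value = 0
Łukasiewicz evaluation:
  ¬b: Łukasiewicz ¬ gives 1 − 0.92 = 0.08
  ¬b: Łukasiewicz ¬ gives 1 − 0.92 = 0.08
  ¬b: Łukasiewicz ¬ gives 1 − 0.92 = 0.08
  (a ⊃ ¬b): min(1, 1 − 0.06 + 0.08) = 1
  (¬b ∨ (a ⊃ ¬b)) = max(0.08, 1) = 1
  (a ⊃ (¬b ∨ (a ⊃ ¬b))): min(1, 1 − 0.06 + 1) = 1
  ((a ⊃ (¬b ∨ (a ⊃ ¬b))) ∧ b) = min(1, 0.92) = 0.92
  ¬((a ⊃ (¬b ∨ (a ⊃ ¬b))) ∧ b): Łukasiewicz ¬ gives 1 − 0.92 = 0.08
  ¬b: Łukasiewicz ¬ gives 1 − 0.92 = 0.08
  (¬((a ⊃ (¬b ∨ (a ⊃ ¬b))) ∧ b) ⊃ ¬b): min(1, 1 − 0.08 + 0.08) = 1
  (¬b ∨ (¬((a ⊃ (¬b ∨ (a ⊃ ¬b))) ∧ b) ⊃ ¬b)) = max(0.08, 1) = 1
  Łukasiewicz value = 1
Difference: 0 − 1 = -1.00

-1.00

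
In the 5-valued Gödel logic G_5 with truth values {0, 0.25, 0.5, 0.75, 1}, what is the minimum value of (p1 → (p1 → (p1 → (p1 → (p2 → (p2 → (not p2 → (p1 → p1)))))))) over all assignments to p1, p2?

Every assignment gives 1. For instance at p1 = 0, p2 = 0:
  not p2: Gödel ¬ of 0 = 1 (operand is 0)
  (p1 → p1): 0 ≤ 0, so result = 1
  (not p2 → (p1 → p1)): 1 ≤ 1, so result = 1
  (p2 → (not p2 → (p1 → p1))): 0 ≤ 1, so result = 1
  (p2 → (p2 → (not p2 → (p1 → p1)))): 0 ≤ 1, so result = 1
  (p1 → (p2 → (p2 → (not p2 → (p1 → p1))))): 0 ≤ 1, so result = 1
  (p1 → (p1 → (p2 → (p2 → (not p2 → (p1 → p1)))))): 0 ≤ 1, so result = 1
  (p1 → (p1 → (p1 → (p2 → (p2 → (not p2 → (p1 → p1))))))): 0 ≤ 1, so result = 1
  (p1 → (p1 → (p1 → (p1 → (p2 → (p2 → (not p2 → (p1 → p1)))))))): 0 ≤ 1, so result = 1
All 25 assignments give value 1 — the formula is a G_5-tautology.

1.00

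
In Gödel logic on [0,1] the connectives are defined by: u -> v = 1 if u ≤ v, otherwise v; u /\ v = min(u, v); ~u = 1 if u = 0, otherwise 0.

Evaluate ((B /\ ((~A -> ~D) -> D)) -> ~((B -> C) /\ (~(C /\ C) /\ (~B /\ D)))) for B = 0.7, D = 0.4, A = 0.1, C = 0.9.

1.00

~A: Gödel ¬ of 0.1 = 0 (operand ≠ 0)
~D: Gödel ¬ of 0.4 = 0 (operand ≠ 0)
(~A -> ~D): 0 ≤ 0, so result = 1
((~A -> ~D) -> D): 1 > 0.4, so result = 0.4
(B /\ ((~A -> ~D) -> D)) = min(0.7, 0.4) = 0.4
(B -> C): 0.7 ≤ 0.9, so result = 1
(C /\ C) = min(0.9, 0.9) = 0.9
~(C /\ C): Gödel ¬ of 0.9 = 0 (operand ≠ 0)
~B: Gödel ¬ of 0.7 = 0 (operand ≠ 0)
(~B /\ D) = min(0, 0.4) = 0
(~(C /\ C) /\ (~B /\ D)) = min(0, 0) = 0
((B -> C) /\ (~(C /\ C) /\ (~B /\ D))) = min(1, 0) = 0
~((B -> C) /\ (~(C /\ C) /\ (~B /\ D))): Gödel ¬ of 0 = 1 (operand is 0)
((B /\ ((~A -> ~D) -> D)) -> ~((B -> C) /\ (~(C /\ C) /\ (~B /\ D)))): 0.4 ≤ 1, so result = 1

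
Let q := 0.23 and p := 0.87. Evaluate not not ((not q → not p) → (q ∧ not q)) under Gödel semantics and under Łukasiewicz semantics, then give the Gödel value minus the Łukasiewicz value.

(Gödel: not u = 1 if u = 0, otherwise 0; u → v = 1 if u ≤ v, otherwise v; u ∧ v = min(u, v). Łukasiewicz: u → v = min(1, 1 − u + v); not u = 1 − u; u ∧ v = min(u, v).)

-0.87

Gödel evaluation:
  not q: Gödel ¬ of 0.23 = 0 (operand ≠ 0)
  not p: Gödel ¬ of 0.87 = 0 (operand ≠ 0)
  (not q → not p): 0 ≤ 0, so result = 1
  not q: Gödel ¬ of 0.23 = 0 (operand ≠ 0)
  (q ∧ not q) = min(0.23, 0) = 0
  ((not q → not p) → (q ∧ not q)): 1 > 0, so result = 0
  not ((not q → not p) → (q ∧ not q)): Gödel ¬ of 0 = 1 (operand is 0)
  not not ((not q → not p) → (q ∧ not q)): Gödel ¬ of 1 = 0 (operand ≠ 0)
  Gödel value = 0
Łukasiewicz evaluation:
  not q: Łukasiewicz ¬ gives 1 − 0.23 = 0.77
  not p: Łukasiewicz ¬ gives 1 − 0.87 = 0.13
  (not q → not p): min(1, 1 − 0.77 + 0.13) = 0.36
  not q: Łukasiewicz ¬ gives 1 − 0.23 = 0.77
  (q ∧ not q) = min(0.23, 0.77) = 0.23
  ((not q → not p) → (q ∧ not q)): min(1, 1 − 0.36 + 0.23) = 0.87
  not ((not q → not p) → (q ∧ not q)): Łukasiewicz ¬ gives 1 − 0.87 = 0.13
  not not ((not q → not p) → (q ∧ not q)): Łukasiewicz ¬ gives 1 − 0.13 = 0.87
  Łukasiewicz value = 0.87
Difference: 0 − 0.87 = -0.87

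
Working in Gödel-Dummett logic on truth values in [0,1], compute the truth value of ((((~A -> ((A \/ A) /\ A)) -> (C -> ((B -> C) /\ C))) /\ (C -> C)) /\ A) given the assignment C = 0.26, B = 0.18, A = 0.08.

0.08

~A: Gödel ¬ of 0.08 = 0 (operand ≠ 0)
(A \/ A) = max(0.08, 0.08) = 0.08
((A \/ A) /\ A) = min(0.08, 0.08) = 0.08
(~A -> ((A \/ A) /\ A)): 0 ≤ 0.08, so result = 1
(B -> C): 0.18 ≤ 0.26, so result = 1
((B -> C) /\ C) = min(1, 0.26) = 0.26
(C -> ((B -> C) /\ C)): 0.26 ≤ 0.26, so result = 1
((~A -> ((A \/ A) /\ A)) -> (C -> ((B -> C) /\ C))): 1 ≤ 1, so result = 1
(C -> C): 0.26 ≤ 0.26, so result = 1
(((~A -> ((A \/ A) /\ A)) -> (C -> ((B -> C) /\ C))) /\ (C -> C)) = min(1, 1) = 1
((((~A -> ((A \/ A) /\ A)) -> (C -> ((B -> C) /\ C))) /\ (C -> C)) /\ A) = min(1, 0.08) = 0.08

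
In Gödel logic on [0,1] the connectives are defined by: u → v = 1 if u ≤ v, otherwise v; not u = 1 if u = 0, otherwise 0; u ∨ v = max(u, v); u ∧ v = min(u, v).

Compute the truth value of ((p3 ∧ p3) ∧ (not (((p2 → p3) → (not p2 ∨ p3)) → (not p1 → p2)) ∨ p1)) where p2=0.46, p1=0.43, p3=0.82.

0.43

(p3 ∧ p3) = min(0.82, 0.82) = 0.82
(p2 → p3): 0.46 ≤ 0.82, so result = 1
not p2: Gödel ¬ of 0.46 = 0 (operand ≠ 0)
(not p2 ∨ p3) = max(0, 0.82) = 0.82
((p2 → p3) → (not p2 ∨ p3)): 1 > 0.82, so result = 0.82
not p1: Gödel ¬ of 0.43 = 0 (operand ≠ 0)
(not p1 → p2): 0 ≤ 0.46, so result = 1
(((p2 → p3) → (not p2 ∨ p3)) → (not p1 → p2)): 0.82 ≤ 1, so result = 1
not (((p2 → p3) → (not p2 ∨ p3)) → (not p1 → p2)): Gödel ¬ of 1 = 0 (operand ≠ 0)
(not (((p2 → p3) → (not p2 ∨ p3)) → (not p1 → p2)) ∨ p1) = max(0, 0.43) = 0.43
((p3 ∧ p3) ∧ (not (((p2 → p3) → (not p2 ∨ p3)) → (not p1 → p2)) ∨ p1)) = min(0.82, 0.43) = 0.43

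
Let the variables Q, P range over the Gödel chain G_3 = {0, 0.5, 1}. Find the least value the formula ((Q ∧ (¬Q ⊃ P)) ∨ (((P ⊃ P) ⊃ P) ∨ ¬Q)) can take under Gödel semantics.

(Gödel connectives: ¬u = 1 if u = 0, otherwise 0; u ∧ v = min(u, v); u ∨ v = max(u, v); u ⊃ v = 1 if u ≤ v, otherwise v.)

0.50

The minimum is attained at Q = 0.5, P = 0:
  ¬Q: Gödel ¬ of 0.5 = 0 (operand ≠ 0)
  (¬Q ⊃ P): 0 ≤ 0, so result = 1
  (Q ∧ (¬Q ⊃ P)) = min(0.5, 1) = 0.5
  (P ⊃ P): 0 ≤ 0, so result = 1
  ((P ⊃ P) ⊃ P): 1 > 0, so result = 0
  ¬Q: Gödel ¬ of 0.5 = 0 (operand ≠ 0)
  (((P ⊃ P) ⊃ P) ∨ ¬Q) = max(0, 0) = 0
  ((Q ∧ (¬Q ⊃ P)) ∨ (((P ⊃ P) ⊃ P) ∨ ¬Q)) = max(0.5, 0) = 0.5
Checking all 9 assignments confirms none give a value below 0.50.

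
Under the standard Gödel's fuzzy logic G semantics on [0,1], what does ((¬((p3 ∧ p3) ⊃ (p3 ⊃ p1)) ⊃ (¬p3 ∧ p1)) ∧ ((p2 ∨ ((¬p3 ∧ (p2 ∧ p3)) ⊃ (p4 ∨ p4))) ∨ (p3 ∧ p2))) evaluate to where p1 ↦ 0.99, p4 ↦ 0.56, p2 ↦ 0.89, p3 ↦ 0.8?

1.00

(p3 ∧ p3) = min(0.8, 0.8) = 0.8
(p3 ⊃ p1): 0.8 ≤ 0.99, so result = 1
((p3 ∧ p3) ⊃ (p3 ⊃ p1)): 0.8 ≤ 1, so result = 1
¬((p3 ∧ p3) ⊃ (p3 ⊃ p1)): Gödel ¬ of 1 = 0 (operand ≠ 0)
¬p3: Gödel ¬ of 0.8 = 0 (operand ≠ 0)
(¬p3 ∧ p1) = min(0, 0.99) = 0
(¬((p3 ∧ p3) ⊃ (p3 ⊃ p1)) ⊃ (¬p3 ∧ p1)): 0 ≤ 0, so result = 1
¬p3: Gödel ¬ of 0.8 = 0 (operand ≠ 0)
(p2 ∧ p3) = min(0.89, 0.8) = 0.8
(¬p3 ∧ (p2 ∧ p3)) = min(0, 0.8) = 0
(p4 ∨ p4) = max(0.56, 0.56) = 0.56
((¬p3 ∧ (p2 ∧ p3)) ⊃ (p4 ∨ p4)): 0 ≤ 0.56, so result = 1
(p2 ∨ ((¬p3 ∧ (p2 ∧ p3)) ⊃ (p4 ∨ p4))) = max(0.89, 1) = 1
(p3 ∧ p2) = min(0.8, 0.89) = 0.8
((p2 ∨ ((¬p3 ∧ (p2 ∧ p3)) ⊃ (p4 ∨ p4))) ∨ (p3 ∧ p2)) = max(1, 0.8) = 1
((¬((p3 ∧ p3) ⊃ (p3 ⊃ p1)) ⊃ (¬p3 ∧ p1)) ∧ ((p2 ∨ ((¬p3 ∧ (p2 ∧ p3)) ⊃ (p4 ∨ p4))) ∨ (p3 ∧ p2))) = min(1, 1) = 1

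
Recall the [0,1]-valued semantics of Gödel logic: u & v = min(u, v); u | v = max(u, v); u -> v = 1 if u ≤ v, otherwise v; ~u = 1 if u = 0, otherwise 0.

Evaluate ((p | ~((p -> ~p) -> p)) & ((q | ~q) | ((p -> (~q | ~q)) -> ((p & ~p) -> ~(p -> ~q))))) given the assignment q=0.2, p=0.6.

0.60

~p: Gödel ¬ of 0.6 = 0 (operand ≠ 0)
(p -> ~p): 0.6 > 0, so result = 0
((p -> ~p) -> p): 0 ≤ 0.6, so result = 1
~((p -> ~p) -> p): Gödel ¬ of 1 = 0 (operand ≠ 0)
(p | ~((p -> ~p) -> p)) = max(0.6, 0) = 0.6
~q: Gödel ¬ of 0.2 = 0 (operand ≠ 0)
(q | ~q) = max(0.2, 0) = 0.2
~q: Gödel ¬ of 0.2 = 0 (operand ≠ 0)
~q: Gödel ¬ of 0.2 = 0 (operand ≠ 0)
(~q | ~q) = max(0, 0) = 0
(p -> (~q | ~q)): 0.6 > 0, so result = 0
~p: Gödel ¬ of 0.6 = 0 (operand ≠ 0)
(p & ~p) = min(0.6, 0) = 0
~q: Gödel ¬ of 0.2 = 0 (operand ≠ 0)
(p -> ~q): 0.6 > 0, so result = 0
~(p -> ~q): Gödel ¬ of 0 = 1 (operand is 0)
((p & ~p) -> ~(p -> ~q)): 0 ≤ 1, so result = 1
((p -> (~q | ~q)) -> ((p & ~p) -> ~(p -> ~q))): 0 ≤ 1, so result = 1
((q | ~q) | ((p -> (~q | ~q)) -> ((p & ~p) -> ~(p -> ~q)))) = max(0.2, 1) = 1
((p | ~((p -> ~p) -> p)) & ((q | ~q) | ((p -> (~q | ~q)) -> ((p & ~p) -> ~(p -> ~q))))) = min(0.6, 1) = 0.6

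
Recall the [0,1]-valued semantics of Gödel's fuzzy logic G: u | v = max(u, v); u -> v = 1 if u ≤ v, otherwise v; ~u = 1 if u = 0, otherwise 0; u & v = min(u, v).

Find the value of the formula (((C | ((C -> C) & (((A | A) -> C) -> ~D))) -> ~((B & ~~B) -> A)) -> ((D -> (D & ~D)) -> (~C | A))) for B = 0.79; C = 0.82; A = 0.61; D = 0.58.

1.00

(C -> C): 0.82 ≤ 0.82, so result = 1
(A | A) = max(0.61, 0.61) = 0.61
((A | A) -> C): 0.61 ≤ 0.82, so result = 1
~D: Gödel ¬ of 0.58 = 0 (operand ≠ 0)
(((A | A) -> C) -> ~D): 1 > 0, so result = 0
((C -> C) & (((A | A) -> C) -> ~D)) = min(1, 0) = 0
(C | ((C -> C) & (((A | A) -> C) -> ~D))) = max(0.82, 0) = 0.82
~B: Gödel ¬ of 0.79 = 0 (operand ≠ 0)
~~B: Gödel ¬ of 0 = 1 (operand is 0)
(B & ~~B) = min(0.79, 1) = 0.79
((B & ~~B) -> A): 0.79 > 0.61, so result = 0.61
~((B & ~~B) -> A): Gödel ¬ of 0.61 = 0 (operand ≠ 0)
((C | ((C -> C) & (((A | A) -> C) -> ~D))) -> ~((B & ~~B) -> A)): 0.82 > 0, so result = 0
~D: Gödel ¬ of 0.58 = 0 (operand ≠ 0)
(D & ~D) = min(0.58, 0) = 0
(D -> (D & ~D)): 0.58 > 0, so result = 0
~C: Gödel ¬ of 0.82 = 0 (operand ≠ 0)
(~C | A) = max(0, 0.61) = 0.61
((D -> (D & ~D)) -> (~C | A)): 0 ≤ 0.61, so result = 1
(((C | ((C -> C) & (((A | A) -> C) -> ~D))) -> ~((B & ~~B) -> A)) -> ((D -> (D & ~D)) -> (~C | A))): 0 ≤ 1, so result = 1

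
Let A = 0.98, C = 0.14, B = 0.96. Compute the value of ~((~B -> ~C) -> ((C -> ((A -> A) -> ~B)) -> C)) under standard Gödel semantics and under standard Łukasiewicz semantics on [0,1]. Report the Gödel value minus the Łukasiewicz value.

Gödel evaluation:
  ~B: Gödel ¬ of 0.96 = 0 (operand ≠ 0)
  ~C: Gödel ¬ of 0.14 = 0 (operand ≠ 0)
  (~B -> ~C): 0 ≤ 0, so result = 1
  (A -> A): 0.98 ≤ 0.98, so result = 1
  ~B: Gödel ¬ of 0.96 = 0 (operand ≠ 0)
  ((A -> A) -> ~B): 1 > 0, so result = 0
  (C -> ((A -> A) -> ~B)): 0.14 > 0, so result = 0
  ((C -> ((A -> A) -> ~B)) -> C): 0 ≤ 0.14, so result = 1
  ((~B -> ~C) -> ((C -> ((A -> A) -> ~B)) -> C)): 1 ≤ 1, so result = 1
  ~((~B -> ~C) -> ((C -> ((A -> A) -> ~B)) -> C)): Gödel ¬ of 1 = 0 (operand ≠ 0)
  Gödel value = 0
Łukasiewicz evaluation:
  ~B: Łukasiewicz ¬ gives 1 − 0.96 = 0.04
  ~C: Łukasiewicz ¬ gives 1 − 0.14 = 0.86
  (~B -> ~C): min(1, 1 − 0.04 + 0.86) = 1
  (A -> A): min(1, 1 − 0.98 + 0.98) = 1
  ~B: Łukasiewicz ¬ gives 1 − 0.96 = 0.04
  ((A -> A) -> ~B): min(1, 1 − 1 + 0.04) = 0.04
  (C -> ((A -> A) -> ~B)): min(1, 1 − 0.14 + 0.04) = 0.9
  ((C -> ((A -> A) -> ~B)) -> C): min(1, 1 − 0.9 + 0.14) = 0.24
  ((~B -> ~C) -> ((C -> ((A -> A) -> ~B)) -> C)): min(1, 1 − 1 + 0.24) = 0.24
  ~((~B -> ~C) -> ((C -> ((A -> A) -> ~B)) -> C)): Łukasiewicz ¬ gives 1 − 0.24 = 0.76
  Łukasiewicz value = 0.76
Difference: 0 − 0.76 = -0.76

-0.76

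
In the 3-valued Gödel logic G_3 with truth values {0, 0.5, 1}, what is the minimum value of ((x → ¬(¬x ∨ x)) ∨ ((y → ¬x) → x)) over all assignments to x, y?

0.50

The minimum is attained at x = 0.5, y = 0:
  ¬x: Gödel ¬ of 0.5 = 0 (operand ≠ 0)
  (¬x ∨ x) = max(0, 0.5) = 0.5
  ¬(¬x ∨ x): Gödel ¬ of 0.5 = 0 (operand ≠ 0)
  (x → ¬(¬x ∨ x)): 0.5 > 0, so result = 0
  ¬x: Gödel ¬ of 0.5 = 0 (operand ≠ 0)
  (y → ¬x): 0 ≤ 0, so result = 1
  ((y → ¬x) → x): 1 > 0.5, so result = 0.5
  ((x → ¬(¬x ∨ x)) ∨ ((y → ¬x) → x)) = max(0, 0.5) = 0.5
Checking all 9 assignments confirms none give a value below 0.50.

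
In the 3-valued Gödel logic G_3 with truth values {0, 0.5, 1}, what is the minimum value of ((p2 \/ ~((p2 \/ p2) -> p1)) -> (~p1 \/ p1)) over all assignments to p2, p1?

0.50

The minimum is attained at p2 = 1, p1 = 0.5:
  (p2 \/ p2) = max(1, 1) = 1
  ((p2 \/ p2) -> p1): 1 > 0.5, so result = 0.5
  ~((p2 \/ p2) -> p1): Gödel ¬ of 0.5 = 0 (operand ≠ 0)
  (p2 \/ ~((p2 \/ p2) -> p1)) = max(1, 0) = 1
  ~p1: Gödel ¬ of 0.5 = 0 (operand ≠ 0)
  (~p1 \/ p1) = max(0, 0.5) = 0.5
  ((p2 \/ ~((p2 \/ p2) -> p1)) -> (~p1 \/ p1)): 1 > 0.5, so result = 0.5
Checking all 9 assignments confirms none give a value below 0.50.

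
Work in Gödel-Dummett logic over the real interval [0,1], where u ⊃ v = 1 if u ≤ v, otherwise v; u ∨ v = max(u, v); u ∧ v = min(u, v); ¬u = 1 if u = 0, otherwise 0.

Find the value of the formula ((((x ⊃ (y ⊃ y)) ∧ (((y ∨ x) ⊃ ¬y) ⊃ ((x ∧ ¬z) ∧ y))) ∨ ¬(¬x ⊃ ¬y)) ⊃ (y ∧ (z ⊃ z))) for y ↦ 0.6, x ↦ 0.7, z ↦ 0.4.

(y ⊃ y): 0.6 ≤ 0.6, so result = 1
(x ⊃ (y ⊃ y)): 0.7 ≤ 1, so result = 1
(y ∨ x) = max(0.6, 0.7) = 0.7
¬y: Gödel ¬ of 0.6 = 0 (operand ≠ 0)
((y ∨ x) ⊃ ¬y): 0.7 > 0, so result = 0
¬z: Gödel ¬ of 0.4 = 0 (operand ≠ 0)
(x ∧ ¬z) = min(0.7, 0) = 0
((x ∧ ¬z) ∧ y) = min(0, 0.6) = 0
(((y ∨ x) ⊃ ¬y) ⊃ ((x ∧ ¬z) ∧ y)): 0 ≤ 0, so result = 1
((x ⊃ (y ⊃ y)) ∧ (((y ∨ x) ⊃ ¬y) ⊃ ((x ∧ ¬z) ∧ y))) = min(1, 1) = 1
¬x: Gödel ¬ of 0.7 = 0 (operand ≠ 0)
¬y: Gödel ¬ of 0.6 = 0 (operand ≠ 0)
(¬x ⊃ ¬y): 0 ≤ 0, so result = 1
¬(¬x ⊃ ¬y): Gödel ¬ of 1 = 0 (operand ≠ 0)
(((x ⊃ (y ⊃ y)) ∧ (((y ∨ x) ⊃ ¬y) ⊃ ((x ∧ ¬z) ∧ y))) ∨ ¬(¬x ⊃ ¬y)) = max(1, 0) = 1
(z ⊃ z): 0.4 ≤ 0.4, so result = 1
(y ∧ (z ⊃ z)) = min(0.6, 1) = 0.6
((((x ⊃ (y ⊃ y)) ∧ (((y ∨ x) ⊃ ¬y) ⊃ ((x ∧ ¬z) ∧ y))) ∨ ¬(¬x ⊃ ¬y)) ⊃ (y ∧ (z ⊃ z))): 1 > 0.6, so result = 0.6

0.60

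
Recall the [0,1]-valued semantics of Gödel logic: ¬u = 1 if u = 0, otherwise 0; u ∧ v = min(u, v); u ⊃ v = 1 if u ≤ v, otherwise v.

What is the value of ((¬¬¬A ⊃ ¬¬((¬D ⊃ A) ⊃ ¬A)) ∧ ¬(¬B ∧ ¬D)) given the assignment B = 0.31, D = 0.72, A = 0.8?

1.00

¬A: Gödel ¬ of 0.8 = 0 (operand ≠ 0)
¬¬A: Gödel ¬ of 0 = 1 (operand is 0)
¬¬¬A: Gödel ¬ of 1 = 0 (operand ≠ 0)
¬D: Gödel ¬ of 0.72 = 0 (operand ≠ 0)
(¬D ⊃ A): 0 ≤ 0.8, so result = 1
¬A: Gödel ¬ of 0.8 = 0 (operand ≠ 0)
((¬D ⊃ A) ⊃ ¬A): 1 > 0, so result = 0
¬((¬D ⊃ A) ⊃ ¬A): Gödel ¬ of 0 = 1 (operand is 0)
¬¬((¬D ⊃ A) ⊃ ¬A): Gödel ¬ of 1 = 0 (operand ≠ 0)
(¬¬¬A ⊃ ¬¬((¬D ⊃ A) ⊃ ¬A)): 0 ≤ 0, so result = 1
¬B: Gödel ¬ of 0.31 = 0 (operand ≠ 0)
¬D: Gödel ¬ of 0.72 = 0 (operand ≠ 0)
(¬B ∧ ¬D) = min(0, 0) = 0
¬(¬B ∧ ¬D): Gödel ¬ of 0 = 1 (operand is 0)
((¬¬¬A ⊃ ¬¬((¬D ⊃ A) ⊃ ¬A)) ∧ ¬(¬B ∧ ¬D)) = min(1, 1) = 1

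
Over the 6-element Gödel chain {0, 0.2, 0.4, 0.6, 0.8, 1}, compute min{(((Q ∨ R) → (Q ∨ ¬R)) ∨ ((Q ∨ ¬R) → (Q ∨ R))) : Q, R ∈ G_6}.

Every assignment gives 1. For instance at Q = 0, R = 0:
  (Q ∨ R) = max(0, 0) = 0
  ¬R: Gödel ¬ of 0 = 1 (operand is 0)
  (Q ∨ ¬R) = max(0, 1) = 1
  ((Q ∨ R) → (Q ∨ ¬R)): 0 ≤ 1, so result = 1
  ¬R: Gödel ¬ of 0 = 1 (operand is 0)
  (Q ∨ ¬R) = max(0, 1) = 1
  (Q ∨ R) = max(0, 0) = 0
  ((Q ∨ ¬R) → (Q ∨ R)): 1 > 0, so result = 0
  (((Q ∨ R) → (Q ∨ ¬R)) ∨ ((Q ∨ ¬R) → (Q ∨ R))) = max(1, 0) = 1
All 36 assignments give value 1 — the formula is a G_6-tautology.

1.00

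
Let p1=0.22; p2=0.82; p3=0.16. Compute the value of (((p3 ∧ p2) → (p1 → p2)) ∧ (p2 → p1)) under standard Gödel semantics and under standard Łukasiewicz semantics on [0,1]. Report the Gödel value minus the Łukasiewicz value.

Gödel evaluation:
  (p3 ∧ p2) = min(0.16, 0.82) = 0.16
  (p1 → p2): 0.22 ≤ 0.82, so result = 1
  ((p3 ∧ p2) → (p1 → p2)): 0.16 ≤ 1, so result = 1
  (p2 → p1): 0.82 > 0.22, so result = 0.22
  (((p3 ∧ p2) → (p1 → p2)) ∧ (p2 → p1)) = min(1, 0.22) = 0.22
  Gödel value = 0.22
Łukasiewicz evaluation:
  (p3 ∧ p2) = min(0.16, 0.82) = 0.16
  (p1 → p2): min(1, 1 − 0.22 + 0.82) = 1
  ((p3 ∧ p2) → (p1 → p2)): min(1, 1 − 0.16 + 1) = 1
  (p2 → p1): min(1, 1 − 0.82 + 0.22) = 0.4
  (((p3 ∧ p2) → (p1 → p2)) ∧ (p2 → p1)) = min(1, 0.4) = 0.4
  Łukasiewicz value = 0.4
Difference: 0.22 − 0.4 = -0.18

-0.18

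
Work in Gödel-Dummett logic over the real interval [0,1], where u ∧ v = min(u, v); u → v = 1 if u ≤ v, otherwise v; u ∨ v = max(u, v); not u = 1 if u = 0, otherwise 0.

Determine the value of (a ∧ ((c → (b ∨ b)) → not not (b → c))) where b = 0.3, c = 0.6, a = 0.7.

(b ∨ b) = max(0.3, 0.3) = 0.3
(c → (b ∨ b)): 0.6 > 0.3, so result = 0.3
(b → c): 0.3 ≤ 0.6, so result = 1
not (b → c): Gödel ¬ of 1 = 0 (operand ≠ 0)
not not (b → c): Gödel ¬ of 0 = 1 (operand is 0)
((c → (b ∨ b)) → not not (b → c)): 0.3 ≤ 1, so result = 1
(a ∧ ((c → (b ∨ b)) → not not (b → c))) = min(0.7, 1) = 0.7

0.70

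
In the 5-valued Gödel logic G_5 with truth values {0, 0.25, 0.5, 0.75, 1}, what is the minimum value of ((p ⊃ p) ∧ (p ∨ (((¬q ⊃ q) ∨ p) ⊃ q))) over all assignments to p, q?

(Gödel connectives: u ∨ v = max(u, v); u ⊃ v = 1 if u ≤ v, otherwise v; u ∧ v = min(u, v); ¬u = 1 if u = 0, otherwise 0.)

0.25

The minimum is attained at p = 0, q = 0.25:
  (p ⊃ p): 0 ≤ 0, so result = 1
  ¬q: Gödel ¬ of 0.25 = 0 (operand ≠ 0)
  (¬q ⊃ q): 0 ≤ 0.25, so result = 1
  ((¬q ⊃ q) ∨ p) = max(1, 0) = 1
  (((¬q ⊃ q) ∨ p) ⊃ q): 1 > 0.25, so result = 0.25
  (p ∨ (((¬q ⊃ q) ∨ p) ⊃ q)) = max(0, 0.25) = 0.25
  ((p ⊃ p) ∧ (p ∨ (((¬q ⊃ q) ∨ p) ⊃ q))) = min(1, 0.25) = 0.25
Checking all 25 assignments confirms none give a value below 0.25.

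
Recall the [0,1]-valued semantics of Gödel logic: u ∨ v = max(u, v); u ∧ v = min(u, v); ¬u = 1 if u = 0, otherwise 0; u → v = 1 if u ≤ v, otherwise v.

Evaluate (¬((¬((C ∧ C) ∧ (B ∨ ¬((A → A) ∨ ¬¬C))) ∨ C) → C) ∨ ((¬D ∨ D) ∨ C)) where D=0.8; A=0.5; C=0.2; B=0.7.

0.80

(C ∧ C) = min(0.2, 0.2) = 0.2
(A → A): 0.5 ≤ 0.5, so result = 1
¬C: Gödel ¬ of 0.2 = 0 (operand ≠ 0)
¬¬C: Gödel ¬ of 0 = 1 (operand is 0)
((A → A) ∨ ¬¬C) = max(1, 1) = 1
¬((A → A) ∨ ¬¬C): Gödel ¬ of 1 = 0 (operand ≠ 0)
(B ∨ ¬((A → A) ∨ ¬¬C)) = max(0.7, 0) = 0.7
((C ∧ C) ∧ (B ∨ ¬((A → A) ∨ ¬¬C))) = min(0.2, 0.7) = 0.2
¬((C ∧ C) ∧ (B ∨ ¬((A → A) ∨ ¬¬C))): Gödel ¬ of 0.2 = 0 (operand ≠ 0)
(¬((C ∧ C) ∧ (B ∨ ¬((A → A) ∨ ¬¬C))) ∨ C) = max(0, 0.2) = 0.2
((¬((C ∧ C) ∧ (B ∨ ¬((A → A) ∨ ¬¬C))) ∨ C) → C): 0.2 ≤ 0.2, so result = 1
¬((¬((C ∧ C) ∧ (B ∨ ¬((A → A) ∨ ¬¬C))) ∨ C) → C): Gödel ¬ of 1 = 0 (operand ≠ 0)
¬D: Gödel ¬ of 0.8 = 0 (operand ≠ 0)
(¬D ∨ D) = max(0, 0.8) = 0.8
((¬D ∨ D) ∨ C) = max(0.8, 0.2) = 0.8
(¬((¬((C ∧ C) ∧ (B ∨ ¬((A → A) ∨ ¬¬C))) ∨ C) → C) ∨ ((¬D ∨ D) ∨ C)) = max(0, 0.8) = 0.8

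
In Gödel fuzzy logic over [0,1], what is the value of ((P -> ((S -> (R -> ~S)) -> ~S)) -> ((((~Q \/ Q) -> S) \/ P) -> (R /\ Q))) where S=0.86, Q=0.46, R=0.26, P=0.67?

0.26

~S: Gödel ¬ of 0.86 = 0 (operand ≠ 0)
(R -> ~S): 0.26 > 0, so result = 0
(S -> (R -> ~S)): 0.86 > 0, so result = 0
~S: Gödel ¬ of 0.86 = 0 (operand ≠ 0)
((S -> (R -> ~S)) -> ~S): 0 ≤ 0, so result = 1
(P -> ((S -> (R -> ~S)) -> ~S)): 0.67 ≤ 1, so result = 1
~Q: Gödel ¬ of 0.46 = 0 (operand ≠ 0)
(~Q \/ Q) = max(0, 0.46) = 0.46
((~Q \/ Q) -> S): 0.46 ≤ 0.86, so result = 1
(((~Q \/ Q) -> S) \/ P) = max(1, 0.67) = 1
(R /\ Q) = min(0.26, 0.46) = 0.26
((((~Q \/ Q) -> S) \/ P) -> (R /\ Q)): 1 > 0.26, so result = 0.26
((P -> ((S -> (R -> ~S)) -> ~S)) -> ((((~Q \/ Q) -> S) \/ P) -> (R /\ Q))): 1 > 0.26, so result = 0.26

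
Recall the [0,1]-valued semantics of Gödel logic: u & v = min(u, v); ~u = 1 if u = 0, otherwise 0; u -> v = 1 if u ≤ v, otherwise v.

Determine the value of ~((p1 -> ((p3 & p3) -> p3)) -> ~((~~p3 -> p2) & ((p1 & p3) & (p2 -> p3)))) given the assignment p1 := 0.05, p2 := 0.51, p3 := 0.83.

1.00

(p3 & p3) = min(0.83, 0.83) = 0.83
((p3 & p3) -> p3): 0.83 ≤ 0.83, so result = 1
(p1 -> ((p3 & p3) -> p3)): 0.05 ≤ 1, so result = 1
~p3: Gödel ¬ of 0.83 = 0 (operand ≠ 0)
~~p3: Gödel ¬ of 0 = 1 (operand is 0)
(~~p3 -> p2): 1 > 0.51, so result = 0.51
(p1 & p3) = min(0.05, 0.83) = 0.05
(p2 -> p3): 0.51 ≤ 0.83, so result = 1
((p1 & p3) & (p2 -> p3)) = min(0.05, 1) = 0.05
((~~p3 -> p2) & ((p1 & p3) & (p2 -> p3))) = min(0.51, 0.05) = 0.05
~((~~p3 -> p2) & ((p1 & p3) & (p2 -> p3))): Gödel ¬ of 0.05 = 0 (operand ≠ 0)
((p1 -> ((p3 & p3) -> p3)) -> ~((~~p3 -> p2) & ((p1 & p3) & (p2 -> p3)))): 1 > 0, so result = 0
~((p1 -> ((p3 & p3) -> p3)) -> ~((~~p3 -> p2) & ((p1 & p3) & (p2 -> p3)))): Gödel ¬ of 0 = 1 (operand is 0)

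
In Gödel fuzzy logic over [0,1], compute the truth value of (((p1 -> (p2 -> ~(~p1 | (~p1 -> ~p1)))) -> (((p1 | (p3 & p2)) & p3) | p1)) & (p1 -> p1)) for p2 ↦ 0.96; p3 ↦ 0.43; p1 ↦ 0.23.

~p1: Gödel ¬ of 0.23 = 0 (operand ≠ 0)
~p1: Gödel ¬ of 0.23 = 0 (operand ≠ 0)
~p1: Gödel ¬ of 0.23 = 0 (operand ≠ 0)
(~p1 -> ~p1): 0 ≤ 0, so result = 1
(~p1 | (~p1 -> ~p1)) = max(0, 1) = 1
~(~p1 | (~p1 -> ~p1)): Gödel ¬ of 1 = 0 (operand ≠ 0)
(p2 -> ~(~p1 | (~p1 -> ~p1))): 0.96 > 0, so result = 0
(p1 -> (p2 -> ~(~p1 | (~p1 -> ~p1)))): 0.23 > 0, so result = 0
(p3 & p2) = min(0.43, 0.96) = 0.43
(p1 | (p3 & p2)) = max(0.23, 0.43) = 0.43
((p1 | (p3 & p2)) & p3) = min(0.43, 0.43) = 0.43
(((p1 | (p3 & p2)) & p3) | p1) = max(0.43, 0.23) = 0.43
((p1 -> (p2 -> ~(~p1 | (~p1 -> ~p1)))) -> (((p1 | (p3 & p2)) & p3) | p1)): 0 ≤ 0.43, so result = 1
(p1 -> p1): 0.23 ≤ 0.23, so result = 1
(((p1 -> (p2 -> ~(~p1 | (~p1 -> ~p1)))) -> (((p1 | (p3 & p2)) & p3) | p1)) & (p1 -> p1)) = min(1, 1) = 1

1.00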